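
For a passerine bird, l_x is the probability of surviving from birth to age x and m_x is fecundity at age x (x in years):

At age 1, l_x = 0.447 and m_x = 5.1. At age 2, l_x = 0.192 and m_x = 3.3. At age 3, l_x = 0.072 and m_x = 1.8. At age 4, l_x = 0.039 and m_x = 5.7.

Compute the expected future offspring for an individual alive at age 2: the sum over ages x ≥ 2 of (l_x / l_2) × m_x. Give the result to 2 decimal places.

l_2 = 0.192. Conditional survival from age 2 to x is l_x / l_2.
  x=2: (0.192/0.192) × 3.3 = 3.3000
  x=3: (0.072/0.192) × 1.8 = 0.6750
  x=4: (0.039/0.192) × 5.7 = 1.1578
Sum = 3.3000 + 0.6750 + 1.1578 = 5.1328

5.13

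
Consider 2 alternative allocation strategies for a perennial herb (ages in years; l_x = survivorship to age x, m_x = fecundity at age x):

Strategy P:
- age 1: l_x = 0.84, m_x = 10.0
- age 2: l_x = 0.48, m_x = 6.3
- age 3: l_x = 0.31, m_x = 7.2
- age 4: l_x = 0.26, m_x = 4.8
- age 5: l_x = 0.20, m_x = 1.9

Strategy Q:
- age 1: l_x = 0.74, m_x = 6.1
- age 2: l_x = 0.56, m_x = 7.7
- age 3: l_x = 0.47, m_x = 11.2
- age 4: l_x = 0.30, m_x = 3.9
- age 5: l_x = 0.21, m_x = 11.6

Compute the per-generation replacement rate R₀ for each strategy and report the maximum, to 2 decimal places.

17.70

Strategy P: R₀ = 0.84×10.0 + 0.48×6.3 + 0.31×7.2 + 0.26×4.8 + 0.20×1.9 = 15.2840
Strategy Q: R₀ = 0.74×6.1 + 0.56×7.7 + 0.47×11.2 + 0.30×3.9 + 0.21×11.6 = 17.6960
Highest R₀: strategy Q with 17.6960.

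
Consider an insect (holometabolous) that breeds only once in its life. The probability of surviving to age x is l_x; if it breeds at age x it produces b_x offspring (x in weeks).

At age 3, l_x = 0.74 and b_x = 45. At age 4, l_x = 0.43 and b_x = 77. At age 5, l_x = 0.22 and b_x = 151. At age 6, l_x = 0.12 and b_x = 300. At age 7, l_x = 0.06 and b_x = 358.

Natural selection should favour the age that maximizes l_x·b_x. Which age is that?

6

Expected offspring if breeding at age x = l_x × b_x:
  age 3: 0.74 × 45 = 33.300
  age 4: 0.43 × 77 = 33.110
  age 5: 0.22 × 151 = 33.220
  age 6: 0.12 × 300 = 36.000
  age 7: 0.06 × 358 = 21.480
Maximum at age 6 (36.000).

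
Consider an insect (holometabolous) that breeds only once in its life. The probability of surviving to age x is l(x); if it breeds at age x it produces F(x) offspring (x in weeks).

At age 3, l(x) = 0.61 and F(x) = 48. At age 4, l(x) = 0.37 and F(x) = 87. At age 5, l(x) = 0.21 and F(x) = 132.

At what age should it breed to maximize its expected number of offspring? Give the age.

4

Expected offspring if breeding at age x = l(x) × F(x):
  age 3: 0.61 × 48 = 29.280
  age 4: 0.37 × 87 = 32.190
  age 5: 0.21 × 132 = 27.720
Maximum at age 4 (32.190).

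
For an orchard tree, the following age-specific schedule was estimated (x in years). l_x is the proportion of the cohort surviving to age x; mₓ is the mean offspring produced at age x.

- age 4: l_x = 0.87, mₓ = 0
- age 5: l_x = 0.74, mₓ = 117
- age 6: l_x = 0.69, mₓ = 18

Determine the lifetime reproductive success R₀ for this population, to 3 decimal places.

99.000

R₀ = Σ l_x mₓ:
  age 4: 0.87 × 0 = 0.0000
  age 5: 0.74 × 117 = 86.5800
  age 6: 0.69 × 18 = 12.4200
R₀ = 0.0000 + 86.5800 + 12.4200 = 99.0000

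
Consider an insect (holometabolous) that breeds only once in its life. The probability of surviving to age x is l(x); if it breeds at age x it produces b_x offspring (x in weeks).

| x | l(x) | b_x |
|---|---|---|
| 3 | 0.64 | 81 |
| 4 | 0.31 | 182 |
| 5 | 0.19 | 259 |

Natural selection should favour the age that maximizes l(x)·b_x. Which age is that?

Expected offspring if breeding at age x = l(x) × b_x:
  age 3: 0.64 × 81 = 51.840
  age 4: 0.31 × 182 = 56.420
  age 5: 0.19 × 259 = 49.210
Maximum at age 4 (56.420).

4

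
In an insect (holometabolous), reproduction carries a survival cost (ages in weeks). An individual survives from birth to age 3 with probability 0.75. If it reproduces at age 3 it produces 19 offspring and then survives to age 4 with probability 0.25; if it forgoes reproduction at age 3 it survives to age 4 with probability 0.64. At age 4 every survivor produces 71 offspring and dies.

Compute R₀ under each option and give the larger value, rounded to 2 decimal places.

34.08

breed at age 3: R₀ = 0.75 × (19 + 0.25 × 71) = 0.75 × 36.7500 = 27.5625
delay to age 4: R₀ = 0.75 × (0.64 × 71) = 0.75 × 45.4400 = 34.0800
Higher: delay to age 4 (34.0800).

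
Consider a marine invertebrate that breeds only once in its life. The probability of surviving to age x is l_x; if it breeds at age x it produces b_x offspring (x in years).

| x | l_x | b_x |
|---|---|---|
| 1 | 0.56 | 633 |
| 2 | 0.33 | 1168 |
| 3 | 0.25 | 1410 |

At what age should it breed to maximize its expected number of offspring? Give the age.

2

Expected offspring if breeding at age x = l_x × b_x:
  age 1: 0.56 × 633 = 354.480
  age 2: 0.33 × 1168 = 385.440
  age 3: 0.25 × 1410 = 352.500
Maximum at age 2 (385.440).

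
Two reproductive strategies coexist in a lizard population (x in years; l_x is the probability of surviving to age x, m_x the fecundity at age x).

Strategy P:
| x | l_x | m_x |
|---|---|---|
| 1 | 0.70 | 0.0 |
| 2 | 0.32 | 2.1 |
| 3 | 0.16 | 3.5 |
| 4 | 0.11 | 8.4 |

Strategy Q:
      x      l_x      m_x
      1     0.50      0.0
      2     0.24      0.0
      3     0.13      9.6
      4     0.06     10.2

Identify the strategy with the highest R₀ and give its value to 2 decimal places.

Strategy P: R₀ = 0.70×0.0 + 0.32×2.1 + 0.16×3.5 + 0.11×8.4 = 2.1560
Strategy Q: R₀ = 0.50×0.0 + 0.24×0.0 + 0.13×9.6 + 0.06×10.2 = 1.8600
Highest R₀: strategy P with 2.1560.

2.16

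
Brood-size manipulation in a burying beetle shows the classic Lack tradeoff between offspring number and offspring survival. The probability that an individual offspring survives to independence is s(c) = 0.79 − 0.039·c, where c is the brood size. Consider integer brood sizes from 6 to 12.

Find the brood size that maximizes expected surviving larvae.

10

Expected surviving larvae = c × s(c):
  c=6: 6 × 0.556 = 3.336
  c=7: 7 × 0.517 = 3.619
  c=8: 8 × 0.478 = 3.824
  c=9: 9 × 0.439 = 3.951
  c=10: 10 × 0.400 = 4.000
  c=11: 11 × 0.361 = 3.971
  c=12: 12 × 0.322 = 3.864
Maximum at c = 10 (4.000 surviving larvae).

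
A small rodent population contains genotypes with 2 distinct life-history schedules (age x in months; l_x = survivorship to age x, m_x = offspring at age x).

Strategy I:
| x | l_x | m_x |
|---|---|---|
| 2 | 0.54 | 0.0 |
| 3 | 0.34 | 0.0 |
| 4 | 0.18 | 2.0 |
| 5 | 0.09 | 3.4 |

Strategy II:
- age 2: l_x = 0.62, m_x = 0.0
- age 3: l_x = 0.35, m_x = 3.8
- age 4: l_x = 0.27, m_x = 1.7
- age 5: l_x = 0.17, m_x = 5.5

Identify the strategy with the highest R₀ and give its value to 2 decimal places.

2.72

Strategy I: R₀ = 0.54×0.0 + 0.34×0.0 + 0.18×2.0 + 0.09×3.4 = 0.6660
Strategy II: R₀ = 0.62×0.0 + 0.35×3.8 + 0.27×1.7 + 0.17×5.5 = 2.7240
Highest R₀: strategy II with 2.7240.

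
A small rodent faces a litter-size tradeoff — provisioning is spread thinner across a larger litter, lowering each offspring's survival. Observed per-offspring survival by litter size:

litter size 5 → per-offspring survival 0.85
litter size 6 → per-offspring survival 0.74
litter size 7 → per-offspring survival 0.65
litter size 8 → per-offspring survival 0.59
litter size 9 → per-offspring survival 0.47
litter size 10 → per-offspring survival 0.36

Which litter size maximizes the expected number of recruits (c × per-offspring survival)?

8

Expected recruits = c × s(c):
  c=5: 5 × 0.85 = 4.250
  c=6: 6 × 0.74 = 4.440
  c=7: 7 × 0.65 = 4.550
  c=8: 8 × 0.59 = 4.720
  c=9: 9 × 0.47 = 4.230
  c=10: 10 × 0.36 = 3.600
Maximum at c = 8 (4.720 recruits).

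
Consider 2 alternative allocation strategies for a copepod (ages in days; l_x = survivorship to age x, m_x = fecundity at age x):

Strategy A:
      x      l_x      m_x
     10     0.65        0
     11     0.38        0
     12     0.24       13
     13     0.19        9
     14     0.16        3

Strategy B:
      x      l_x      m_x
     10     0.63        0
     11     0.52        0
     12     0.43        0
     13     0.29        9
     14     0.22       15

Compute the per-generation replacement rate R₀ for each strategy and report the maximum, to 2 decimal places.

5.91

Strategy A: R₀ = 0.65×0 + 0.38×0 + 0.24×13 + 0.19×9 + 0.16×3 = 5.3100
Strategy B: R₀ = 0.63×0 + 0.52×0 + 0.43×0 + 0.29×9 + 0.22×15 = 5.9100
Highest R₀: strategy B with 5.9100.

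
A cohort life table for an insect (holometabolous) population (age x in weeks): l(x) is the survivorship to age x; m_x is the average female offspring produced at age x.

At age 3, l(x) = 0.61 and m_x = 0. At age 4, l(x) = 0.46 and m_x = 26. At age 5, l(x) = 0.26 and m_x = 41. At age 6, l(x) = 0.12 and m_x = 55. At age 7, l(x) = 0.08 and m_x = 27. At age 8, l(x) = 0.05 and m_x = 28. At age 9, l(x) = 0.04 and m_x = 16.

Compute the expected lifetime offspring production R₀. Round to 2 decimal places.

33.42

R₀ = Σ l(x) m_x:
  age 3: 0.61 × 0 = 0.0000
  age 4: 0.46 × 26 = 11.9600
  age 5: 0.26 × 41 = 10.6600
  age 6: 0.12 × 55 = 6.6000
  age 7: 0.08 × 27 = 2.1600
  age 8: 0.05 × 28 = 1.4000
  age 9: 0.04 × 16 = 0.6400
R₀ = 0.0000 + 11.9600 + 10.6600 + 6.6000 + 2.1600 + 1.4000 + 0.6400 = 33.4200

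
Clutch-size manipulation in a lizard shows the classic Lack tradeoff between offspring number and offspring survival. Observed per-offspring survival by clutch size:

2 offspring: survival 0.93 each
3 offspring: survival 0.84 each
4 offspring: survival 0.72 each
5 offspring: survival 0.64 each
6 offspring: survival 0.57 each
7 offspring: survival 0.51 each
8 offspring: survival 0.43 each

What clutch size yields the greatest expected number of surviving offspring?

Expected surviving offspring = c × s(c):
  c=2: 2 × 0.93 = 1.860
  c=3: 3 × 0.84 = 2.520
  c=4: 4 × 0.72 = 2.880
  c=5: 5 × 0.64 = 3.200
  c=6: 6 × 0.57 = 3.420
  c=7: 7 × 0.51 = 3.570
  c=8: 8 × 0.43 = 3.440
Maximum at c = 7 (3.570 surviving offspring).

7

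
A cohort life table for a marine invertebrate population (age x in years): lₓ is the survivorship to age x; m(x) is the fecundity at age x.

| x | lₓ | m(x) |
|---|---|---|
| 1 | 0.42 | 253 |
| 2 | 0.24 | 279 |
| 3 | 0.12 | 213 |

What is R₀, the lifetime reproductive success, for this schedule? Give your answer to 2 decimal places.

R₀ = Σ lₓ m(x):
  age 1: 0.42 × 253 = 106.2600
  age 2: 0.24 × 279 = 66.9600
  age 3: 0.12 × 213 = 25.5600
R₀ = 106.2600 + 66.9600 + 25.5600 = 198.7800

198.78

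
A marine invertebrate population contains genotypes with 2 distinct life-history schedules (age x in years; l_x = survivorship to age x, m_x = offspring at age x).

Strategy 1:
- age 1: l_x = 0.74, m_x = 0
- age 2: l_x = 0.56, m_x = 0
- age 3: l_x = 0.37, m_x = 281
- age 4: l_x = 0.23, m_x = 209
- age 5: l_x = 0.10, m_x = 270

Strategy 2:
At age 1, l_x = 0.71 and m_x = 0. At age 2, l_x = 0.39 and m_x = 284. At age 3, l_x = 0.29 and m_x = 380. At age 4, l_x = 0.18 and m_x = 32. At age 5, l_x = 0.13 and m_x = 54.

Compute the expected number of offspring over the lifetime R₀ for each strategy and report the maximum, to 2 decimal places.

233.74

Strategy 1: R₀ = 0.74×0 + 0.56×0 + 0.37×281 + 0.23×209 + 0.10×270 = 179.0400
Strategy 2: R₀ = 0.71×0 + 0.39×284 + 0.29×380 + 0.18×32 + 0.13×54 = 233.7400
Highest R₀: strategy 2 with 233.7400.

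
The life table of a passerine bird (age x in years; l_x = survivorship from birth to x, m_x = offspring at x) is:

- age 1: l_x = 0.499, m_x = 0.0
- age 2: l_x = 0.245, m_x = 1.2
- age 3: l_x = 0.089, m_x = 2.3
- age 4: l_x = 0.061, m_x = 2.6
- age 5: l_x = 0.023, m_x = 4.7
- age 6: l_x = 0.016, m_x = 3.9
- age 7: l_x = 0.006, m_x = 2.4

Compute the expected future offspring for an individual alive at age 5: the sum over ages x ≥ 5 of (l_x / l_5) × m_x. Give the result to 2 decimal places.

8.04

l_5 = 0.023. Conditional survival from age 5 to x is l_x / l_5.
  x=5: (0.023/0.023) × 4.7 = 4.7000
  x=6: (0.016/0.023) × 3.9 = 2.7130
  x=7: (0.006/0.023) × 2.4 = 0.6261
Sum = 4.7000 + 2.7130 + 0.6261 = 8.0391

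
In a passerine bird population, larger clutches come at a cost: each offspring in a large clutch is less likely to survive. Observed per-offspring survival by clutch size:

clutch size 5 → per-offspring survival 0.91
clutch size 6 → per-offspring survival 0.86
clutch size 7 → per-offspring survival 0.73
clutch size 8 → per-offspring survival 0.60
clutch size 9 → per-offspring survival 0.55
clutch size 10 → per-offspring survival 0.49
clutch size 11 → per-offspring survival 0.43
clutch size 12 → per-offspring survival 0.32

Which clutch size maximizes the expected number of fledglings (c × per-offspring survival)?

6

Expected fledglings = c × s(c):
  c=5: 5 × 0.91 = 4.550
  c=6: 6 × 0.86 = 5.160
  c=7: 7 × 0.73 = 5.110
  c=8: 8 × 0.60 = 4.800
  c=9: 9 × 0.55 = 4.950
  c=10: 10 × 0.49 = 4.900
  c=11: 11 × 0.43 = 4.730
  c=12: 12 × 0.32 = 3.840
Maximum at c = 6 (5.160 fledglings).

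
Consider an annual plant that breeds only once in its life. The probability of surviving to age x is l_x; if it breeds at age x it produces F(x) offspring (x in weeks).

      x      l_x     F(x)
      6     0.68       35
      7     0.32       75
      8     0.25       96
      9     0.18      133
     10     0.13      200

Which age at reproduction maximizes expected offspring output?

10

Expected offspring if breeding at age x = l_x × F(x):
  age 6: 0.68 × 35 = 23.800
  age 7: 0.32 × 75 = 24.000
  age 8: 0.25 × 96 = 24.000
  age 9: 0.18 × 133 = 23.940
  age 10: 0.13 × 200 = 26.000
Maximum at age 10 (26.000).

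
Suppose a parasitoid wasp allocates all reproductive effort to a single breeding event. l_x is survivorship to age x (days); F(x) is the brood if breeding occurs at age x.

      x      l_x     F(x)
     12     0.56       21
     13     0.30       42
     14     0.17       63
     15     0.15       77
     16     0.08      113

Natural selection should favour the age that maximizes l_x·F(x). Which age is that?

13

Expected offspring if breeding at age x = l_x × F(x):
  age 12: 0.56 × 21 = 11.760
  age 13: 0.30 × 42 = 12.600
  age 14: 0.17 × 63 = 10.710
  age 15: 0.15 × 77 = 11.550
  age 16: 0.08 × 113 = 9.040
Maximum at age 13 (12.600).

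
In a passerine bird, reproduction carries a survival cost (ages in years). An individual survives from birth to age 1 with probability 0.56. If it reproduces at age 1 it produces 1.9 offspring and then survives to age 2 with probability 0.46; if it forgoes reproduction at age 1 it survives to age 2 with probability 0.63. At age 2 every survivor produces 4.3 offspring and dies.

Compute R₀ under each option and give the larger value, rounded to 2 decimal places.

breed at age 1: R₀ = 0.56 × (1.9 + 0.46 × 4.3) = 0.56 × 3.8780 = 2.1717
delay to age 2: R₀ = 0.56 × (0.63 × 4.3) = 0.56 × 2.7090 = 1.5170
Higher: breed at age 1 (2.1717).

2.17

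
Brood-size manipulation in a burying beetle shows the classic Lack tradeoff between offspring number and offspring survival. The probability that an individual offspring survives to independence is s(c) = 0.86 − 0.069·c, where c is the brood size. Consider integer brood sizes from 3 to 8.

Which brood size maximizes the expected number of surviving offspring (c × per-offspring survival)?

6

Expected surviving offspring = c × s(c):
  c=3: 3 × 0.653 = 1.959
  c=4: 4 × 0.584 = 2.336
  c=5: 5 × 0.515 = 2.575
  c=6: 6 × 0.446 = 2.676
  c=7: 7 × 0.377 = 2.639
  c=8: 8 × 0.308 = 2.464
Maximum at c = 6 (2.676 surviving offspring).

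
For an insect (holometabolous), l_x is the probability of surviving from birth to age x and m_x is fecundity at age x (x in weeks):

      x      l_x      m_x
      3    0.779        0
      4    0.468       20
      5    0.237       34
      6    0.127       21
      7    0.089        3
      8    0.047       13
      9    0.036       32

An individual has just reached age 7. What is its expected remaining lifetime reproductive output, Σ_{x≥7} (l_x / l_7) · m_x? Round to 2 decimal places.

l_7 = 0.089. Conditional survival from age 7 to x is l_x / l_7.
  x=7: (0.089/0.089) × 3 = 3.0000
  x=8: (0.047/0.089) × 13 = 6.8652
  x=9: (0.036/0.089) × 32 = 12.9438
Sum = 3.0000 + 6.8652 + 12.9438 = 22.8090

22.81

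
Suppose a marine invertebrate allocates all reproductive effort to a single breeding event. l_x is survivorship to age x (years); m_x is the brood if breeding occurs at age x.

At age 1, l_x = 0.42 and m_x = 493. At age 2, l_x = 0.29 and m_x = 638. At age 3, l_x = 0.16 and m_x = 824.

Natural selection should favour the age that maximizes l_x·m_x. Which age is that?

1

Expected offspring if breeding at age x = l_x × m_x:
  age 1: 0.42 × 493 = 207.060
  age 2: 0.29 × 638 = 185.020
  age 3: 0.16 × 824 = 131.840
Maximum at age 1 (207.060).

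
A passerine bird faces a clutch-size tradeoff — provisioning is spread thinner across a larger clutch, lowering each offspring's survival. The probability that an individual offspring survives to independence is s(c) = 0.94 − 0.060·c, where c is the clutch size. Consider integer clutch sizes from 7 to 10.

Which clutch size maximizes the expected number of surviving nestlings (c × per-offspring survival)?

Expected surviving nestlings = c × s(c):
  c=7: 7 × 0.520 = 3.640
  c=8: 8 × 0.460 = 3.680
  c=9: 9 × 0.400 = 3.600
  c=10: 10 × 0.340 = 3.400
Maximum at c = 8 (3.680 surviving nestlings).

8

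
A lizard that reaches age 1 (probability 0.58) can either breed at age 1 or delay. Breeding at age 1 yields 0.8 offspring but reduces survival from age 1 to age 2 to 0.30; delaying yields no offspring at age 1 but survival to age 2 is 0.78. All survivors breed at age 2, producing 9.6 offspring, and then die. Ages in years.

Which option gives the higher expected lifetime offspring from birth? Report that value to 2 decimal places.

4.34

breed at age 1: R₀ = 0.58 × (0.8 + 0.30 × 9.6) = 0.58 × 3.6800 = 2.1344
delay to age 2: R₀ = 0.58 × (0.78 × 9.6) = 0.58 × 7.4880 = 4.3430
Higher: delay to age 2 (4.3430).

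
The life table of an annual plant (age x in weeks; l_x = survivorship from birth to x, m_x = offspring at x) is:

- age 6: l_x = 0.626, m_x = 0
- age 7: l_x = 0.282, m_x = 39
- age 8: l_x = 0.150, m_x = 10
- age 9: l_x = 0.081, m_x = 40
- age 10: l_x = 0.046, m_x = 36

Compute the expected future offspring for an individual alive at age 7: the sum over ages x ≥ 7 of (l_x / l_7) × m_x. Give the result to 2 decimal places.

61.68

l_7 = 0.282. Conditional survival from age 7 to x is l_x / l_7.
  x=7: (0.282/0.282) × 39 = 39.0000
  x=8: (0.150/0.282) × 10 = 5.3191
  x=9: (0.081/0.282) × 40 = 11.4894
  x=10: (0.046/0.282) × 36 = 5.8723
Sum = 39.0000 + 5.3191 + 11.4894 + 5.8723 = 61.6809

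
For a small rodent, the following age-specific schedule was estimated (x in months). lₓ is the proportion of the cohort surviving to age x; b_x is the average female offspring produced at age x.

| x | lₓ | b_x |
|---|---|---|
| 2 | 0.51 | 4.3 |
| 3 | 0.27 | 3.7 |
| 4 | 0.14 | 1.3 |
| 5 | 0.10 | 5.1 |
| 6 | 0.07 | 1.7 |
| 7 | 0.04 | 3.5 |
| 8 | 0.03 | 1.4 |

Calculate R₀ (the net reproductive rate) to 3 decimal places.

4.185

R₀ = Σ lₓ b_x:
  age 2: 0.51 × 4.3 = 2.1930
  age 3: 0.27 × 3.7 = 0.9990
  age 4: 0.14 × 1.3 = 0.1820
  age 5: 0.10 × 5.1 = 0.5100
  age 6: 0.07 × 1.7 = 0.1190
  age 7: 0.04 × 3.5 = 0.1400
  age 8: 0.03 × 1.4 = 0.0420
R₀ = 2.1930 + 0.9990 + 0.1820 + 0.5100 + 0.1190 + 0.1400 + 0.0420 = 4.1850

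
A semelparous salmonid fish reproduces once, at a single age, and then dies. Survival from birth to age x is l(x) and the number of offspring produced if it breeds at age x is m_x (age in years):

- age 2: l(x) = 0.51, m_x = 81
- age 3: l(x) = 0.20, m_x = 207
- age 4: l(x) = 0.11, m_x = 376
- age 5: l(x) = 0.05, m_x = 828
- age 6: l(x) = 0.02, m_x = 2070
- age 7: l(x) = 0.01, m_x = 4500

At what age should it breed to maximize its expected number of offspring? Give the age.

7

Expected offspring if breeding at age x = l(x) × m_x:
  age 2: 0.51 × 81 = 41.310
  age 3: 0.20 × 207 = 41.400
  age 4: 0.11 × 376 = 41.360
  age 5: 0.05 × 828 = 41.400
  age 6: 0.02 × 2070 = 41.400
  age 7: 0.01 × 4500 = 45.000
Maximum at age 7 (45.000).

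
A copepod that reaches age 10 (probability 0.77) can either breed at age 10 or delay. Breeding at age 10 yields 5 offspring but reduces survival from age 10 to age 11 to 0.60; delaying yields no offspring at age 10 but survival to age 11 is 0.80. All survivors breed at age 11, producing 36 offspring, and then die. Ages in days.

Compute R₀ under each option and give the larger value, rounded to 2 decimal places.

22.18

breed at age 10: R₀ = 0.77 × (5 + 0.60 × 36) = 0.77 × 26.6000 = 20.4820
delay to age 11: R₀ = 0.77 × (0.80 × 36) = 0.77 × 28.8000 = 22.1760
Higher: delay to age 11 (22.1760).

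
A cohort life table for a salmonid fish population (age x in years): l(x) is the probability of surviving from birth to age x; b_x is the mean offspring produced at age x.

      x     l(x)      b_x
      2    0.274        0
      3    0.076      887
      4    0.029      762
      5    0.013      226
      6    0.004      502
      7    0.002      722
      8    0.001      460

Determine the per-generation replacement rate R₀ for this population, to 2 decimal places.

R₀ = Σ l(x) b_x:
  age 2: 0.274 × 0 = 0.0000
  age 3: 0.076 × 887 = 67.4120
  age 4: 0.029 × 762 = 22.0980
  age 5: 0.013 × 226 = 2.9380
  age 6: 0.004 × 502 = 2.0080
  age 7: 0.002 × 722 = 1.4440
  age 8: 0.001 × 460 = 0.4600
R₀ = 0.0000 + 67.4120 + 22.0980 + 2.9380 + 2.0080 + 1.4440 + 0.4600 = 96.3600

96.36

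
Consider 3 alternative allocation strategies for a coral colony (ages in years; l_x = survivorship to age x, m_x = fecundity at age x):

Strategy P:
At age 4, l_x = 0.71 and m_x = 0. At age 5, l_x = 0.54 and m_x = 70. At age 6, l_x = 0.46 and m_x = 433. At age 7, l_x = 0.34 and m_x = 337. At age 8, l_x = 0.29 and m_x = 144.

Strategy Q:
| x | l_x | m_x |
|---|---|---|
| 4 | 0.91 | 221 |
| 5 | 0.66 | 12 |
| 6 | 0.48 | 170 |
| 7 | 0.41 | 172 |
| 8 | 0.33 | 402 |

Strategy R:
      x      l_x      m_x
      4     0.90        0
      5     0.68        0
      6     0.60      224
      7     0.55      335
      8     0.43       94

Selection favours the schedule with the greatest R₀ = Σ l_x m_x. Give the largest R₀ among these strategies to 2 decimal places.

Strategy P: R₀ = 0.71×0 + 0.54×70 + 0.46×433 + 0.34×337 + 0.29×144 = 393.3200
Strategy Q: R₀ = 0.91×221 + 0.66×12 + 0.48×170 + 0.41×172 + 0.33×402 = 493.8100
Strategy R: R₀ = 0.90×0 + 0.68×0 + 0.60×224 + 0.55×335 + 0.43×94 = 359.0700
Highest R₀: strategy Q with 493.8100.

493.81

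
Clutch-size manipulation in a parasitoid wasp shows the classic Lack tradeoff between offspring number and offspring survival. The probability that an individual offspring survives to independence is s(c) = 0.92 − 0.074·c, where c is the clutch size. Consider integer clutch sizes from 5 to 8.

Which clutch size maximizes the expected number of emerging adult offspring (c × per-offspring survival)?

6

Expected emerging adult offspring = c × s(c):
  c=5: 5 × 0.550 = 2.750
  c=6: 6 × 0.476 = 2.856
  c=7: 7 × 0.402 = 2.814
  c=8: 8 × 0.328 = 2.624
Maximum at c = 6 (2.856 emerging adult offspring).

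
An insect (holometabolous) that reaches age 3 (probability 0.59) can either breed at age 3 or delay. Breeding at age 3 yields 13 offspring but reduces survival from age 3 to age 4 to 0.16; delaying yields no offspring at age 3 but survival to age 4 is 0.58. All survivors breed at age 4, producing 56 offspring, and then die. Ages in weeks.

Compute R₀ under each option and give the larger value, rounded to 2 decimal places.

breed at age 3: R₀ = 0.59 × (13 + 0.16 × 56) = 0.59 × 21.9600 = 12.9564
delay to age 4: R₀ = 0.59 × (0.58 × 56) = 0.59 × 32.4800 = 19.1632
Higher: delay to age 4 (19.1632).

19.16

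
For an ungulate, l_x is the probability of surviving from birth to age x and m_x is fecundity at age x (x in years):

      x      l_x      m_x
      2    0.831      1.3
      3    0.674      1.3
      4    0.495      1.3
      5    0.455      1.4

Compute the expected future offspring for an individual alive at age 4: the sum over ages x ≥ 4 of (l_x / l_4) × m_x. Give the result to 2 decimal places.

l_4 = 0.495. Conditional survival from age 4 to x is l_x / l_4.
  x=4: (0.495/0.495) × 1.3 = 1.3000
  x=5: (0.455/0.495) × 1.4 = 1.2869
Sum = 1.3000 + 1.2869 = 2.5869

2.59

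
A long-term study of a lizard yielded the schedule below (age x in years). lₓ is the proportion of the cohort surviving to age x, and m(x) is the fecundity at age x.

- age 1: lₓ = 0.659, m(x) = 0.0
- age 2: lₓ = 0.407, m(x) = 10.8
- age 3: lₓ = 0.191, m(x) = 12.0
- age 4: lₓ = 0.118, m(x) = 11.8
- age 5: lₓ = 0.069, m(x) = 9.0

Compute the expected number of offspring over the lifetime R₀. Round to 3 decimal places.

R₀ = Σ lₓ m(x):
  age 1: 0.659 × 0.0 = 0.0000
  age 2: 0.407 × 10.8 = 4.3956
  age 3: 0.191 × 12.0 = 2.2920
  age 4: 0.118 × 11.8 = 1.3924
  age 5: 0.069 × 9.0 = 0.6210
R₀ = 0.0000 + 4.3956 + 2.2920 + 1.3924 + 0.6210 = 8.7010

8.701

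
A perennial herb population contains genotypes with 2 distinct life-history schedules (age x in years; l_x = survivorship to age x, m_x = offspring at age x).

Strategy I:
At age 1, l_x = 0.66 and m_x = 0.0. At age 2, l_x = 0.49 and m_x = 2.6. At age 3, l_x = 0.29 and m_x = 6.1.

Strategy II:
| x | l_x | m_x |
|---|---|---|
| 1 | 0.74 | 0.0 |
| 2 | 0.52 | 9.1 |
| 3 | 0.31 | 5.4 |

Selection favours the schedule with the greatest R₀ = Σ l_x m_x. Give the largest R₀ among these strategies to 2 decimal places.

Strategy I: R₀ = 0.66×0.0 + 0.49×2.6 + 0.29×6.1 = 3.0430
Strategy II: R₀ = 0.74×0.0 + 0.52×9.1 + 0.31×5.4 = 6.4060
Highest R₀: strategy II with 6.4060.

6.41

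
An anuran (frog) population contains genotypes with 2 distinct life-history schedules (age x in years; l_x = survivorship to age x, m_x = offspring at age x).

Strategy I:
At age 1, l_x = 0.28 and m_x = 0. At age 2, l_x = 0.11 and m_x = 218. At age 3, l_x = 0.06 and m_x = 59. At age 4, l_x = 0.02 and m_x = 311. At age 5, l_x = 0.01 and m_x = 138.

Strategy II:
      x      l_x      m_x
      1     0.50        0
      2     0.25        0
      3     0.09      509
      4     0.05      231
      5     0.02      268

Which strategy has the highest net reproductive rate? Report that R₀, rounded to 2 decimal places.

Strategy I: R₀ = 0.28×0 + 0.11×218 + 0.06×59 + 0.02×311 + 0.01×138 = 35.1200
Strategy II: R₀ = 0.50×0 + 0.25×0 + 0.09×509 + 0.05×231 + 0.02×268 = 62.7200
Highest R₀: strategy II with 62.7200.

62.72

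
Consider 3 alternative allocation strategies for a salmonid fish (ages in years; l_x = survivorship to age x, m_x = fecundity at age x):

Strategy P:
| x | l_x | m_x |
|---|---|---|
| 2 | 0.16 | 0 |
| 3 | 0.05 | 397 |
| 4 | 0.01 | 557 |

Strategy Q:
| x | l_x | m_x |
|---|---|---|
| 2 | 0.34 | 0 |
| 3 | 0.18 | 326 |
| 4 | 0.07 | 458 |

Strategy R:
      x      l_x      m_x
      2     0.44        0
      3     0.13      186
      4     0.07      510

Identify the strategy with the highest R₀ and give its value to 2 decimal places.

Strategy P: R₀ = 0.16×0 + 0.05×397 + 0.01×557 = 25.4200
Strategy Q: R₀ = 0.34×0 + 0.18×326 + 0.07×458 = 90.7400
Strategy R: R₀ = 0.44×0 + 0.13×186 + 0.07×510 = 59.8800
Highest R₀: strategy Q with 90.7400.

90.74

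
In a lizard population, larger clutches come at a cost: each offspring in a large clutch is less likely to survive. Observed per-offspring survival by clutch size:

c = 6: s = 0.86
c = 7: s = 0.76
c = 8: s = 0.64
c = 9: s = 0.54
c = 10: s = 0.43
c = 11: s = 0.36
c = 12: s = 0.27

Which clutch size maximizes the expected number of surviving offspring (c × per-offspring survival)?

7

Expected surviving offspring = c × s(c):
  c=6: 6 × 0.86 = 5.160
  c=7: 7 × 0.76 = 5.320
  c=8: 8 × 0.64 = 5.120
  c=9: 9 × 0.54 = 4.860
  c=10: 10 × 0.43 = 4.300
  c=11: 11 × 0.36 = 3.960
  c=12: 12 × 0.27 = 3.240
Maximum at c = 7 (5.320 surviving offspring).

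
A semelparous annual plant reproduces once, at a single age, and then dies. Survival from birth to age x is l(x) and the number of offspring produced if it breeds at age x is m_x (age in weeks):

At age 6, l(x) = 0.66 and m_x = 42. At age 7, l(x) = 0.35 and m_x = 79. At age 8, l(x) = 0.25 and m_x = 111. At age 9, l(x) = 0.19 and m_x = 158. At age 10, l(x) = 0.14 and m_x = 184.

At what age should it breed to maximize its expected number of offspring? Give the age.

Expected offspring if breeding at age x = l(x) × m_x:
  age 6: 0.66 × 42 = 27.720
  age 7: 0.35 × 79 = 27.650
  age 8: 0.25 × 111 = 27.750
  age 9: 0.19 × 158 = 30.020
  age 10: 0.14 × 184 = 25.760
Maximum at age 9 (30.020).

9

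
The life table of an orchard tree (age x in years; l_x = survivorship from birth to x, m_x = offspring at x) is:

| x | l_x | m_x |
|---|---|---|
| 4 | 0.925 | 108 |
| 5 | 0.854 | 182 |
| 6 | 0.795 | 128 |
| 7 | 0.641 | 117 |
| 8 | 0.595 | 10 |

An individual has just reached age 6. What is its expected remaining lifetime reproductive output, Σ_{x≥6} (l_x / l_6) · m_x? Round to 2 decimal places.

229.82

l_6 = 0.795. Conditional survival from age 6 to x is l_x / l_6.
  x=6: (0.795/0.795) × 128 = 128.0000
  x=7: (0.641/0.795) × 117 = 94.3358
  x=8: (0.595/0.795) × 10 = 7.4843
Sum = 128.0000 + 94.3358 + 7.4843 = 229.8201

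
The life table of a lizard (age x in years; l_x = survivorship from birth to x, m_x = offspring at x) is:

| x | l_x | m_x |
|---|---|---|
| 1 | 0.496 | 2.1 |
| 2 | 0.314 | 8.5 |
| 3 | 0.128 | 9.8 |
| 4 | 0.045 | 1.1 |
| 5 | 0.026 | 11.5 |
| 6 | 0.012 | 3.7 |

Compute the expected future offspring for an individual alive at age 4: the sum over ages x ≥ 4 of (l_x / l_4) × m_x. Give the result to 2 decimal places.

l_4 = 0.045. Conditional survival from age 4 to x is l_x / l_4.
  x=4: (0.045/0.045) × 1.1 = 1.1000
  x=5: (0.026/0.045) × 11.5 = 6.6444
  x=6: (0.012/0.045) × 3.7 = 0.9867
Sum = 1.1000 + 6.6444 + 0.9867 = 8.7311

8.73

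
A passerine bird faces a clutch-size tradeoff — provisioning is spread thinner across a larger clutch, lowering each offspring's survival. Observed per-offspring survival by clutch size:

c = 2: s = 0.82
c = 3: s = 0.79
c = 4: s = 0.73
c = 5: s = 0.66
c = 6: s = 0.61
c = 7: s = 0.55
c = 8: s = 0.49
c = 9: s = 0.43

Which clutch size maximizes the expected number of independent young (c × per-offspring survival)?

8

Expected independent young = c × s(c):
  c=2: 2 × 0.82 = 1.640
  c=3: 3 × 0.79 = 2.370
  c=4: 4 × 0.73 = 2.920
  c=5: 5 × 0.66 = 3.300
  c=6: 6 × 0.61 = 3.660
  c=7: 7 × 0.55 = 3.850
  c=8: 8 × 0.49 = 3.920
  c=9: 9 × 0.43 = 3.870
Maximum at c = 8 (3.920 independent young).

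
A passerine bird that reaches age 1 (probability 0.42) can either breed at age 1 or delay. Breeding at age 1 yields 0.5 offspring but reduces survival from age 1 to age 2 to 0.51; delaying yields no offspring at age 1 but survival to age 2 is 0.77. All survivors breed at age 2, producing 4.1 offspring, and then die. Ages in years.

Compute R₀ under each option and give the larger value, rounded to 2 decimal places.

breed at age 1: R₀ = 0.42 × (0.5 + 0.51 × 4.1) = 0.42 × 2.5910 = 1.0882
delay to age 2: R₀ = 0.42 × (0.77 × 4.1) = 0.42 × 3.1570 = 1.3259
Higher: delay to age 2 (1.3259).

1.33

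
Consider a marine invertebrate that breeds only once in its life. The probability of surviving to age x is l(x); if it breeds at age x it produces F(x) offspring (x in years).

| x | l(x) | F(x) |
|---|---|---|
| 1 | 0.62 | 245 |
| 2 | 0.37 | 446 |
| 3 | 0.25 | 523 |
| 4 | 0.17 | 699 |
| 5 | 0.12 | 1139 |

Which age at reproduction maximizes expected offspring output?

Expected offspring if breeding at age x = l(x) × F(x):
  age 1: 0.62 × 245 = 151.900
  age 2: 0.37 × 446 = 165.020
  age 3: 0.25 × 523 = 130.750
  age 4: 0.17 × 699 = 118.830
  age 5: 0.12 × 1139 = 136.680
Maximum at age 2 (165.020).

2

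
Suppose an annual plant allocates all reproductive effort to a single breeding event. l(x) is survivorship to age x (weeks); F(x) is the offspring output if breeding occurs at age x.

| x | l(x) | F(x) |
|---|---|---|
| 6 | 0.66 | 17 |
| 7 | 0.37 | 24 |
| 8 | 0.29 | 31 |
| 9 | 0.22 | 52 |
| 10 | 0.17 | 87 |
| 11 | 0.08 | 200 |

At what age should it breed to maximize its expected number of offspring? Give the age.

11

Expected offspring if breeding at age x = l(x) × F(x):
  age 6: 0.66 × 17 = 11.220
  age 7: 0.37 × 24 = 8.880
  age 8: 0.29 × 31 = 8.990
  age 9: 0.22 × 52 = 11.440
  age 10: 0.17 × 87 = 14.790
  age 11: 0.08 × 200 = 16.000
Maximum at age 11 (16.000).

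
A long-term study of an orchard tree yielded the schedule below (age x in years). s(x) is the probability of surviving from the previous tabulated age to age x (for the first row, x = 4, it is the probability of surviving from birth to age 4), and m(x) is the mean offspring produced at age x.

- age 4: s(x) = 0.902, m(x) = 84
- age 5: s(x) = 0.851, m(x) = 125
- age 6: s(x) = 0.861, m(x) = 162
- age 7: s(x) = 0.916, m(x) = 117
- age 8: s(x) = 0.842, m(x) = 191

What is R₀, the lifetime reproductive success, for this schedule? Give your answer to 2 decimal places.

446.98

Survivorship from birth: l_x = s_4·s_5·…·s_x.
  l_4 = 0.90200
  l_5 = 0.76760
  l_6 = 0.66091
  l_7 = 0.60539
  l_8 = 0.50974
R₀ = Σ l_x m(x):
  age 4: 0.90200 × 84 = 75.7680
  age 5: 0.76760 × 125 = 95.9500
  age 6: 0.66091 × 162 = 107.0674
  age 7: 0.60539 × 117 = 70.8306
  age 8: 0.50974 × 191 = 97.3603
R₀ = 75.7680 + 95.9500 + 107.0674 + 70.8306 + 97.3603 = 446.9764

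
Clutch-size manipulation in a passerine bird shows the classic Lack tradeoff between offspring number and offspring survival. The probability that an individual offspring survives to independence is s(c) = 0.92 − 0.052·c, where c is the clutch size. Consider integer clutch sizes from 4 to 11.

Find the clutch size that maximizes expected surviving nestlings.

9

Expected surviving nestlings = c × s(c):
  c=4: 4 × 0.712 = 2.848
  c=5: 5 × 0.660 = 3.300
  c=6: 6 × 0.608 = 3.648
  c=7: 7 × 0.556 = 3.892
  c=8: 8 × 0.504 = 4.032
  c=9: 9 × 0.452 = 4.068
  c=10: 10 × 0.400 = 4.000
  c=11: 11 × 0.348 = 3.828
Maximum at c = 9 (4.068 surviving nestlings).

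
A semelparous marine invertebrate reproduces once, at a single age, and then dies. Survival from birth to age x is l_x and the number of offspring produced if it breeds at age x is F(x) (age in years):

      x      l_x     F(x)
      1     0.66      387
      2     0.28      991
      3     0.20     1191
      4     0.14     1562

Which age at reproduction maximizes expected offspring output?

Expected offspring if breeding at age x = l_x × F(x):
  age 1: 0.66 × 387 = 255.420
  age 2: 0.28 × 991 = 277.480
  age 3: 0.20 × 1191 = 238.200
  age 4: 0.14 × 1562 = 218.680
Maximum at age 2 (277.480).

2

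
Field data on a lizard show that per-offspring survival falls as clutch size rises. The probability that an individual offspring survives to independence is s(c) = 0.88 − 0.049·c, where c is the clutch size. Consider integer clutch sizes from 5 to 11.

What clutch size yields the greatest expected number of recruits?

Expected recruits = c × s(c):
  c=5: 5 × 0.635 = 3.175
  c=6: 6 × 0.586 = 3.516
  c=7: 7 × 0.537 = 3.759
  c=8: 8 × 0.488 = 3.904
  c=9: 9 × 0.439 = 3.951
  c=10: 10 × 0.390 = 3.900
  c=11: 11 × 0.341 = 3.751
Maximum at c = 9 (3.951 recruits).

9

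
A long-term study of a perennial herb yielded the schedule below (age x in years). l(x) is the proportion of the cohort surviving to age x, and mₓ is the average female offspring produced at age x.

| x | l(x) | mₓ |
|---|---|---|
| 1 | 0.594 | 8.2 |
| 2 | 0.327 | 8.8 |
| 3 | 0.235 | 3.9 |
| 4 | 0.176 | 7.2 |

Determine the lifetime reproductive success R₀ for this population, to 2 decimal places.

R₀ = Σ l(x) mₓ:
  age 1: 0.594 × 8.2 = 4.8708
  age 2: 0.327 × 8.8 = 2.8776
  age 3: 0.235 × 3.9 = 0.9165
  age 4: 0.176 × 7.2 = 1.2672
R₀ = 4.8708 + 2.8776 + 0.9165 + 1.2672 = 9.9321

9.93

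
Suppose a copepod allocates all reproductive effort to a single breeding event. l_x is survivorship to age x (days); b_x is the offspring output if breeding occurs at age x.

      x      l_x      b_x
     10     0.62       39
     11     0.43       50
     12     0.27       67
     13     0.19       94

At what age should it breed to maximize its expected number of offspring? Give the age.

Expected offspring if breeding at age x = l_x × b_x:
  age 10: 0.62 × 39 = 24.180
  age 11: 0.43 × 50 = 21.500
  age 12: 0.27 × 67 = 18.090
  age 13: 0.19 × 94 = 17.860
Maximum at age 10 (24.180).

10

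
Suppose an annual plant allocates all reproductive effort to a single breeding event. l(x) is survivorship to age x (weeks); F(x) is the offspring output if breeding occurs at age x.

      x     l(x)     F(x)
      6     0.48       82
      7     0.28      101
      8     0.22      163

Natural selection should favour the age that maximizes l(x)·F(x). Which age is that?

6

Expected offspring if breeding at age x = l(x) × F(x):
  age 6: 0.48 × 82 = 39.360
  age 7: 0.28 × 101 = 28.280
  age 8: 0.22 × 163 = 35.860
Maximum at age 6 (39.360).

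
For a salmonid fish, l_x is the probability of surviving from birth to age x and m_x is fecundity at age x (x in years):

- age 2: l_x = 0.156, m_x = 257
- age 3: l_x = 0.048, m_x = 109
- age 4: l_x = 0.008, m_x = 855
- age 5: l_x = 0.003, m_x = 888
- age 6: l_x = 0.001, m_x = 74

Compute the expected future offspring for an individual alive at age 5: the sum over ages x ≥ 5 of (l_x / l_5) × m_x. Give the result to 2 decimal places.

912.67

l_5 = 0.003. Conditional survival from age 5 to x is l_x / l_5.
  x=5: (0.003/0.003) × 888 = 888.0000
  x=6: (0.001/0.003) × 74 = 24.6667
Sum = 888.0000 + 24.6667 = 912.6667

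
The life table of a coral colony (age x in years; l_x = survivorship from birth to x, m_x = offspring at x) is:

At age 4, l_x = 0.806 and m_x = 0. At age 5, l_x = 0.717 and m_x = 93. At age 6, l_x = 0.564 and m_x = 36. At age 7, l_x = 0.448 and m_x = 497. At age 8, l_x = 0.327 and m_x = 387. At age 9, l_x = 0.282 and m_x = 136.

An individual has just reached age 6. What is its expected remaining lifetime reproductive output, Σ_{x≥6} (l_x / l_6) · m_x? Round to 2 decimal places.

l_6 = 0.564. Conditional survival from age 6 to x is l_x / l_6.
  x=6: (0.564/0.564) × 36 = 36.0000
  x=7: (0.448/0.564) × 497 = 394.7801
  x=8: (0.327/0.564) × 387 = 224.3777
  x=9: (0.282/0.564) × 136 = 68.0000
Sum = 36.0000 + 394.7801 + 224.3777 + 68.0000 = 723.1578

723.16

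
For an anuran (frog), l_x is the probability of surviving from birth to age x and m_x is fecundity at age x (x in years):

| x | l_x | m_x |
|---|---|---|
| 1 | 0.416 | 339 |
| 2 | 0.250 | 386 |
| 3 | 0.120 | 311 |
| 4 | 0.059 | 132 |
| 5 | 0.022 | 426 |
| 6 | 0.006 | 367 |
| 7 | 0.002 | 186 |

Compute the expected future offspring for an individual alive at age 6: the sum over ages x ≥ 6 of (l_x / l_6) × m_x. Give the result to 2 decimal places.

l_6 = 0.006. Conditional survival from age 6 to x is l_x / l_6.
  x=6: (0.006/0.006) × 367 = 367.0000
  x=7: (0.002/0.006) × 186 = 62.0000
Sum = 367.0000 + 62.0000 = 429.0000

429.00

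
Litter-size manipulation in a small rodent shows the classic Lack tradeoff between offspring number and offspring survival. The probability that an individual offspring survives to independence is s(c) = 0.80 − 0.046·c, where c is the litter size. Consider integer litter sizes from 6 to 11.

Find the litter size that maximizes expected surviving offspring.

9

Expected surviving offspring = c × s(c):
  c=6: 6 × 0.524 = 3.144
  c=7: 7 × 0.478 = 3.346
  c=8: 8 × 0.432 = 3.456
  c=9: 9 × 0.386 = 3.474
  c=10: 10 × 0.340 = 3.400
  c=11: 11 × 0.294 = 3.234
Maximum at c = 9 (3.474 surviving offspring).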